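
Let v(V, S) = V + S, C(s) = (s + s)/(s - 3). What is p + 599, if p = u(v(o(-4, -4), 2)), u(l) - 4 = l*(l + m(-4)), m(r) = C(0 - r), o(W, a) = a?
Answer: 591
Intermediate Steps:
C(s) = 2*s/(-3 + s) (C(s) = (2*s)/(-3 + s) = 2*s/(-3 + s))
m(r) = -2*r/(-3 - r) (m(r) = 2*(0 - r)/(-3 + (0 - r)) = 2*(-r)/(-3 - r) = -2*r/(-3 - r))
v(V, S) = S + V
u(l) = 4 + l*(8 + l) (u(l) = 4 + l*(l + 2*(-4)/(3 - 4)) = 4 + l*(l + 2*(-4)/(-1)) = 4 + l*(l + 2*(-4)*(-1)) = 4 + l*(l + 8) = 4 + l*(8 + l))
p = -8 (p = 4 + (2 - 4)² + 8*(2 - 4) = 4 + (-2)² + 8*(-2) = 4 + 4 - 16 = -8)
p + 599 = -8 + 599 = 591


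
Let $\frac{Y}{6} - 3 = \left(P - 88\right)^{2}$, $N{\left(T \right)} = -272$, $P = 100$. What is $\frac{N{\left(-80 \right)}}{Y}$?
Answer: $- \frac{136}{441} \approx -0.30839$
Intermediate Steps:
$Y = 882$ ($Y = 18 + 6 \left(100 - 88\right)^{2} = 18 + 6 \cdot 12^{2} = 18 + 6 \cdot 144 = 18 + 864 = 882$)
$\frac{N{\left(-80 \right)}}{Y} = - \frac{272}{882} = \left(-272\right) \frac{1}{882} = - \frac{136}{441}$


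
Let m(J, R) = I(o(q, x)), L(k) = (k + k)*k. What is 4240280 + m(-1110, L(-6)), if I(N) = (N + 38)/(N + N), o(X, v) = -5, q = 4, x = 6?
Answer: 42402767/10 ≈ 4.2403e+6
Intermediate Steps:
I(N) = (38 + N)/(2*N) (I(N) = (38 + N)/((2*N)) = (38 + N)*(1/(2*N)) = (38 + N)/(2*N))
L(k) = 2*k**2 (L(k) = (2*k)*k = 2*k**2)
m(J, R) = -33/10 (m(J, R) = (1/2)*(38 - 5)/(-5) = (1/2)*(-1/5)*33 = -33/10)
4240280 + m(-1110, L(-6)) = 4240280 - 33/10 = 42402767/10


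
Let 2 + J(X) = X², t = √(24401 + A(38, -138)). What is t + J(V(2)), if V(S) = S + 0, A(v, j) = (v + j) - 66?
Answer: 2 + √24235 ≈ 157.68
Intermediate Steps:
A(v, j) = -66 + j + v (A(v, j) = (j + v) - 66 = -66 + j + v)
t = √24235 (t = √(24401 + (-66 - 138 + 38)) = √(24401 - 166) = √24235 ≈ 155.68)
V(S) = S
J(X) = -2 + X²
t + J(V(2)) = √24235 + (-2 + 2²) = √24235 + (-2 + 4) = √24235 + 2 = 2 + √24235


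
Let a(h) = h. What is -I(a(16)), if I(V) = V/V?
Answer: -1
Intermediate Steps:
I(V) = 1
-I(a(16)) = -1*1 = -1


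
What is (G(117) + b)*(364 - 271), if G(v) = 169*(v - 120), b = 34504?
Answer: 3161721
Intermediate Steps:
G(v) = -20280 + 169*v (G(v) = 169*(-120 + v) = -20280 + 169*v)
(G(117) + b)*(364 - 271) = ((-20280 + 169*117) + 34504)*(364 - 271) = ((-20280 + 19773) + 34504)*93 = (-507 + 34504)*93 = 33997*93 = 3161721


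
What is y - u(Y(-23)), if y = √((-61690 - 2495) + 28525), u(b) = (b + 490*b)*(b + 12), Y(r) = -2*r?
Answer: -1309988 + 2*I*√8915 ≈ -1.31e+6 + 188.84*I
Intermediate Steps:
u(b) = 491*b*(12 + b) (u(b) = (491*b)*(12 + b) = 491*b*(12 + b))
y = 2*I*√8915 (y = √(-64185 + 28525) = √(-35660) = 2*I*√8915 ≈ 188.84*I)
y - u(Y(-23)) = 2*I*√8915 - 491*(-2*(-23))*(12 - 2*(-23)) = 2*I*√8915 - 491*46*(12 + 46) = 2*I*√8915 - 491*46*58 = 2*I*√8915 - 1*1309988 = 2*I*√8915 - 1309988 = -1309988 + 2*I*√8915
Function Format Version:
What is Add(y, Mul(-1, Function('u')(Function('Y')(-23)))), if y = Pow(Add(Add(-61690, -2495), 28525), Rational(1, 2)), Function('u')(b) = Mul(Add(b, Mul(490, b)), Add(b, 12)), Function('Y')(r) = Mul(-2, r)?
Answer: Add(-1309988, Mul(2, I, Pow(8915, Rational(1, 2)))) ≈ Add(-1.3100e+6, Mul(188.84, I))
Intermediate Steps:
Function('u')(b) = Mul(491, b, Add(12, b)) (Function('u')(b) = Mul(Mul(491, b), Add(12, b)) = Mul(491, b, Add(12, b)))
y = Mul(2, I, Pow(8915, Rational(1, 2))) (y = Pow(Add(-64185, 28525), Rational(1, 2)) = Pow(-35660, Rational(1, 2)) = Mul(2, I, Pow(8915, Rational(1, 2))) ≈ Mul(188.84, I))
Add(y, Mul(-1, Function('u')(Function('Y')(-23)))) = Add(Mul(2, I, Pow(8915, Rational(1, 2))), Mul(-1, Mul(491, Mul(-2, -23), Add(12, Mul(-2, -23))))) = Add(Mul(2, I, Pow(8915, Rational(1, 2))), Mul(-1, Mul(491, 46, Add(12, 46)))) = Add(Mul(2, I, Pow(8915, Rational(1, 2))), Mul(-1, Mul(491, 46, 58))) = Add(Mul(2, I, Pow(8915, Rational(1, 2))), Mul(-1, 1309988)) = Add(Mul(2, I, Pow(8915, Rational(1, 2))), -1309988) = Add(-1309988, Mul(2, I, Pow(8915, Rational(1, 2))))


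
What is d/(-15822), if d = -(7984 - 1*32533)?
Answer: -8183/5274 ≈ -1.5516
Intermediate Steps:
d = 24549 (d = -(7984 - 32533) = -1*(-24549) = 24549)
d/(-15822) = 24549/(-15822) = 24549*(-1/15822) = -8183/5274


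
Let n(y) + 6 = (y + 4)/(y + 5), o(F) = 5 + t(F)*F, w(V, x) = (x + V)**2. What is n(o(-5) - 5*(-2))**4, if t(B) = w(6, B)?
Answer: 33362176/50625 ≈ 659.01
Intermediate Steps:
w(V, x) = (V + x)**2
t(B) = (6 + B)**2
o(F) = 5 + F*(6 + F)**2 (o(F) = 5 + (6 + F)**2*F = 5 + F*(6 + F)**2)
n(y) = -6 + (4 + y)/(5 + y) (n(y) = -6 + (y + 4)/(y + 5) = -6 + (4 + y)/(5 + y))
n(o(-5) - 5*(-2))**4 = ((-26 - 5*((5 - 5*(6 - 5)**2) - 5*(-2)))/(5 + ((5 - 5*(6 - 5)**2) - 5*(-2))))**4 = ((-26 - 5*((5 - 5*1**2) + 10))/(5 + ((5 - 5*1**2) + 10)))**4 = ((-26 - 5*((5 - 5*1) + 10))/(5 + ((5 - 5*1) + 10)))**4 = ((-26 - 5*((5 - 5) + 10))/(5 + ((5 - 5) + 10)))**4 = ((-26 - 5*(0 + 10))/(5 + (0 + 10)))**4 = ((-26 - 5*10)/(5 + 10))**4 = ((-26 - 50)/15)**4 = ((1/15)*(-76))**4 = (-76/15)**4 = 33362176/50625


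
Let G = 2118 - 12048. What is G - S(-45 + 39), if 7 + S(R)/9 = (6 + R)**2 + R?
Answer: -9813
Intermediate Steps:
S(R) = -63 + 9*R + 9*(6 + R)**2 (S(R) = -63 + 9*((6 + R)**2 + R) = -63 + 9*(R + (6 + R)**2) = -63 + (9*R + 9*(6 + R)**2) = -63 + 9*R + 9*(6 + R)**2)
G = -9930
G - S(-45 + 39) = -9930 - (-63 + 9*(-45 + 39) + 9*(6 + (-45 + 39))**2) = -9930 - (-63 + 9*(-6) + 9*(6 - 6)**2) = -9930 - (-63 - 54 + 9*0**2) = -9930 - (-63 - 54 + 9*0) = -9930 - (-63 - 54 + 0) = -9930 - 1*(-117) = -9930 + 117 = -9813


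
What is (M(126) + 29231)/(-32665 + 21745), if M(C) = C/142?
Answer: -259433/96915 ≈ -2.6769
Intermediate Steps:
M(C) = C/142 (M(C) = C*(1/142) = C/142)
(M(126) + 29231)/(-32665 + 21745) = ((1/142)*126 + 29231)/(-32665 + 21745) = (63/71 + 29231)/(-10920) = (2075464/71)*(-1/10920) = -259433/96915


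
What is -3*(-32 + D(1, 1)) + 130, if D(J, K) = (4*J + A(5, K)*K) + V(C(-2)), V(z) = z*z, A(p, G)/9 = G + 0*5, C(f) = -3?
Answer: 160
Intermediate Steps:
A(p, G) = 9*G (A(p, G) = 9*(G + 0*5) = 9*(G + 0) = 9*G)
V(z) = z**2
D(J, K) = 9 + 4*J + 9*K**2 (D(J, K) = (4*J + (9*K)*K) + (-3)**2 = (4*J + 9*K**2) + 9 = 9 + 4*J + 9*K**2)
-3*(-32 + D(1, 1)) + 130 = -3*(-32 + (9 + 4*1 + 9*1**2)) + 130 = -3*(-32 + (9 + 4 + 9*1)) + 130 = -3*(-32 + (9 + 4 + 9)) + 130 = -3*(-32 + 22) + 130 = -3*(-10) + 130 = 30 + 130 = 160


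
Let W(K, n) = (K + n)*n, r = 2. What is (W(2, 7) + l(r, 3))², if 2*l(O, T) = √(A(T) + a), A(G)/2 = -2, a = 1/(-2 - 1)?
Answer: (378 + I*√39)²/36 ≈ 3967.9 + 131.15*I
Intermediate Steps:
a = -⅓ (a = 1/(-3) = -⅓ ≈ -0.33333)
A(G) = -4 (A(G) = 2*(-2) = -4)
l(O, T) = I*√39/6 (l(O, T) = √(-4 - ⅓)/2 = √(-13/3)/2 = (I*√39/3)/2 = I*√39/6)
W(K, n) = n*(K + n)
(W(2, 7) + l(r, 3))² = (7*(2 + 7) + I*√39/6)² = (7*9 + I*√39/6)² = (63 + I*√39/6)²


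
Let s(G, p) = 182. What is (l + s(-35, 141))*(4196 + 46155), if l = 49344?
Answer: 2493683626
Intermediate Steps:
(l + s(-35, 141))*(4196 + 46155) = (49344 + 182)*(4196 + 46155) = 49526*50351 = 2493683626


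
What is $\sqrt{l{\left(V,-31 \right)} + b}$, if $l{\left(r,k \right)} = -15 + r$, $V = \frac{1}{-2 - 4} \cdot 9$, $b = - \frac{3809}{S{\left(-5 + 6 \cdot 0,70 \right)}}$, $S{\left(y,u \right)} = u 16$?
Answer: $\frac{i \sqrt{1560230}}{280} \approx 4.461 i$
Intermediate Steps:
$S{\left(y,u \right)} = 16 u$
$b = - \frac{3809}{1120}$ ($b = - \frac{3809}{16 \cdot 70} = - \frac{3809}{1120} \approx -3.4009$)
$V = - \frac{3}{2}$ ($V = \frac{1}{-6} \cdot 9 = \left(- \frac{1}{6}\right) 9 = - \frac{3}{2} \approx -1.5$)
$\sqrt{l{\left(V,-31 \right)} + b} = \sqrt{\left(-15 - \frac{3}{2}\right) - \frac{3809}{1120}} = \sqrt{- \frac{33}{2} - \frac{3809}{1120}} = \sqrt{- \frac{22289}{1120}} = \frac{i \sqrt{1560230}}{280}$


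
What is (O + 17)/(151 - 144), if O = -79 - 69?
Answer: -131/7 ≈ -18.714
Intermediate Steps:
O = -148
(O + 17)/(151 - 144) = (-148 + 17)/(151 - 144) = -131/7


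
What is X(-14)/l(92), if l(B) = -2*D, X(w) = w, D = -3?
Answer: -7/3 ≈ -2.3333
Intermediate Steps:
l(B) = 6 (l(B) = -2*(-3) = 6)
X(-14)/l(92) = -14/6 = -14*⅙ = -7/3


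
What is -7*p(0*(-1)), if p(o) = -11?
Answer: 77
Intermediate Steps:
-7*p(0*(-1)) = -7*(-11) = 77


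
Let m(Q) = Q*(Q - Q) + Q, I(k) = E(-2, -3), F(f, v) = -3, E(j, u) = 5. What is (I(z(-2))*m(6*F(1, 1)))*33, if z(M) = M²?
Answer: -2970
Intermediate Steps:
I(k) = 5
m(Q) = Q (m(Q) = Q*0 + Q = 0 + Q = Q)
(I(z(-2))*m(6*F(1, 1)))*33 = (5*(6*(-3)))*33 = (5*(-18))*33 = -90*33 = -2970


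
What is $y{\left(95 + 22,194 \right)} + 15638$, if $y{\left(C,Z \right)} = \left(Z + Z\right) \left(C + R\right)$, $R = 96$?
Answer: $98282$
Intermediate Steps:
$y{\left(C,Z \right)} = 2 Z \left(96 + C\right)$ ($y{\left(C,Z \right)} = \left(Z + Z\right) \left(C + 96\right) = 2 Z \left(96 + C\right)$)
$y{\left(95 + 22,194 \right)} + 15638 = 2 \cdot 194 \left(96 + \left(95 + 22\right)\right) + 15638 = 2 \cdot 194 \left(96 + 117\right) + 15638 = 2 \cdot 194 \cdot 213 + 15638 = 82644 + 15638 = 98282$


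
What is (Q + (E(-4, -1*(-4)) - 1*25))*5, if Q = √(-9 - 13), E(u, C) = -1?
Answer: -130 + 5*I*√22 ≈ -130.0 + 23.452*I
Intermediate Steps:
Q = I*√22 (Q = √(-22) = I*√22 ≈ 4.6904*I)
(Q + (E(-4, -1*(-4)) - 1*25))*5 = (I*√22 + (-1 - 1*25))*5 = (I*√22 + (-1 - 25))*5 = (I*√22 - 26)*5 = (-26 + I*√22)*5 = -130 + 5*I*√22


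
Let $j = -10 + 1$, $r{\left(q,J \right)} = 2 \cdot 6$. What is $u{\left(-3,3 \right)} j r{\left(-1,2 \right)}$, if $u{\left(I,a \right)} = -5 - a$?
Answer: $864$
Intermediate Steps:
$r{\left(q,J \right)} = 12$
$j = -9$
$u{\left(-3,3 \right)} j r{\left(-1,2 \right)} = \left(-5 - 3\right) \left(-9\right) 12 = \left(-8\right) \left(-9\right) 12 = 72 \cdot 12 = 864$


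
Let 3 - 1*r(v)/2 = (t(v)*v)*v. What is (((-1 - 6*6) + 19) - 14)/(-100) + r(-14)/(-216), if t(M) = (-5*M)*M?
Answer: -4801211/2700 ≈ -1778.2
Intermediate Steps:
t(M) = -5*M²
r(v) = 6 + 10*v⁴ (r(v) = 6 - 2*(-5*v²)*v*v = 6 - 2*(-5*v³)*v = 6 - (-10)*v⁴ = 6 + 10*v⁴)
(((-1 - 6*6) + 19) - 14)/(-100) + r(-14)/(-216) = (((-1 - 6*6) + 19) - 14)/(-100) + (6 + 10*(-14)⁴)/(-216) = (((-1 - 36) + 19) - 14)*(-1/100) + (6 + 10*38416)*(-1/216) = ((-37 + 19) - 14)*(-1/100) + (6 + 384160)*(-1/216) = (-18 - 14)*(-1/100) + 384166*(-1/216) = -32*(-1/100) - 192083/108 = 8/25 - 192083/108 = -4801211/2700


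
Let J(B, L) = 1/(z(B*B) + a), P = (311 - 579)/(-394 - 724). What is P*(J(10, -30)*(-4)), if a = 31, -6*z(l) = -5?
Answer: -3216/106769 ≈ -0.030121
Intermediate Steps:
z(l) = ⅚ (z(l) = -⅙*(-5) = ⅚)
P = 134/559 (P = -268/(-1118) = -268*(-1/1118) = 134/559 ≈ 0.23971)
J(B, L) = 6/191 (J(B, L) = 1/(⅚ + 31) = 1/(191/6) = 6/191)
P*(J(10, -30)*(-4)) = 134*((6/191)*(-4))/559 = (134/559)*(-24/191) = -3216/106769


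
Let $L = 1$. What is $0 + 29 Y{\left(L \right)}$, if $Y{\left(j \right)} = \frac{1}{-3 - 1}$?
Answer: $- \frac{29}{4} \approx -7.25$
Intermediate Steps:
$Y{\left(j \right)} = - \frac{1}{4}$ ($Y{\left(j \right)} = \frac{1}{-4} = - \frac{1}{4}$)
$0 + 29 Y{\left(L \right)} = 0 + 29 \left(- \frac{1}{4}\right) = 0 - \frac{29}{4} = - \frac{29}{4}$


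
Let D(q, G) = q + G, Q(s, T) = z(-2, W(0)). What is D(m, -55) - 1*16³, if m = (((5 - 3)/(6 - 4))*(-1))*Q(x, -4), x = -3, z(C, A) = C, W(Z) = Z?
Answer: -4149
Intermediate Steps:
Q(s, T) = -2
m = 2 (m = (((5 - 3)/(6 - 4))*(-1))*(-2) = ((2/2)*(-1))*(-2) = ((2*(½))*(-1))*(-2) = (1*(-1))*(-2) = -1*(-2) = 2)
D(q, G) = G + q
D(m, -55) - 1*16³ = (-55 + 2) - 1*16³ = -53 - 1*4096 = -53 - 4096 = -4149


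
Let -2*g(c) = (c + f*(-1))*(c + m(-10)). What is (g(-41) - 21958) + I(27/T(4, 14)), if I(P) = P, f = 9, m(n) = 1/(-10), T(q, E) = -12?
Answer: -91951/4 ≈ -22988.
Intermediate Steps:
m(n) = -⅒
g(c) = -(-9 + c)*(-⅒ + c)/2 (g(c) = -(c + 9*(-1))*(c - ⅒)/2 = -(c - 9)*(-⅒ + c)/2 = -(-9 + c)*(-⅒ + c)/2)
(g(-41) - 21958) + I(27/T(4, 14)) = ((-9/20 - ½*(-41)² + (91/20)*(-41)) - 21958) + 27/(-12) = ((-9/20 - ½*1681 - 3731/20) - 21958) + 27*(-1/12) = ((-9/20 - 1681/2 - 3731/20) - 21958) - 9/4 = (-2055/2 - 21958) - 9/4 = -45971/2 - 9/4 = -91951/4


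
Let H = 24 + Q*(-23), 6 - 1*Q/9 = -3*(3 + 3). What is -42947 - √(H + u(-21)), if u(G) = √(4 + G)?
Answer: -42947 - √(-4944 + I*√17) ≈ -42947.0 - 70.314*I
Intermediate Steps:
Q = 216 (Q = 54 - (-27)*(3 + 3) = 54 - (-27)*6 = 54 - 9*(-18) = 54 + 162 = 216)
H = -4944 (H = 24 + 216*(-23) = 24 - 4968 = -4944)
-42947 - √(H + u(-21)) = -42947 - √(-4944 + √(4 - 21)) = -42947 - √(-4944 + √(-17)) = -42947 - √(-4944 + I*√17)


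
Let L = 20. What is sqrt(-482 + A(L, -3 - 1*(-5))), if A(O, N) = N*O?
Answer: I*sqrt(442) ≈ 21.024*I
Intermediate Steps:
sqrt(-482 + A(L, -3 - 1*(-5))) = sqrt(-482 + (-3 - 1*(-5))*20) = sqrt(-482 + (-3 + 5)*20) = sqrt(-482 + 2*20) = sqrt(-482 + 40) = sqrt(-442) = I*sqrt(442)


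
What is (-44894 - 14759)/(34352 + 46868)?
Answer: -59653/81220 ≈ -0.73446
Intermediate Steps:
(-44894 - 14759)/(34352 + 46868) = -59653/81220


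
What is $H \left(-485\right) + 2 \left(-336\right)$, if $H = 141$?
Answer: $-69057$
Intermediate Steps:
$H \left(-485\right) + 2 \left(-336\right) = 141 \left(-485\right) + 2 \left(-336\right) = -68385 - 672 = -69057$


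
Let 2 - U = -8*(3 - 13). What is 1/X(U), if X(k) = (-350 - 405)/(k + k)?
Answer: 156/755 ≈ 0.20662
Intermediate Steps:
U = -78 (U = 2 - (-8)*(3 - 13) = 2 - (-8)*(-10) = 2 - 1*80 = 2 - 80 = -78)
X(k) = -755/(2*k) (X(k) = -755*1/(2*k) = -755/(2*k))
1/X(U) = 1/(-755/2/(-78)) = 1/(-755/2*(-1/78)) = 1/(755/156) = 156/755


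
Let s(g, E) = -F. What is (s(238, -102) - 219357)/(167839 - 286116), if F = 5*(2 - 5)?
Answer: 219342/118277 ≈ 1.8545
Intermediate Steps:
F = -15 (F = 5*(-3) = -15)
s(g, E) = 15 (s(g, E) = -1*(-15) = 15)
(s(238, -102) - 219357)/(167839 - 286116) = (15 - 219357)/(167839 - 286116) = -219342/(-118277) = -219342*(-1/118277) = 219342/118277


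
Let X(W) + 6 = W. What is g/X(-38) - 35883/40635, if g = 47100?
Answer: -17735994/16555 ≈ -1071.3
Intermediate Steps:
X(W) = -6 + W
g/X(-38) - 35883/40635 = 47100/(-6 - 38) - 35883/40635 = 47100/(-44) - 35883*1/40635 = 47100*(-1/44) - 1329/1505 = -11775/11 - 1329/1505 = -17735994/16555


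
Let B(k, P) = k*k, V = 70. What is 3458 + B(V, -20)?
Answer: 8358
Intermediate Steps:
B(k, P) = k**2
3458 + B(V, -20) = 3458 + 70**2 = 3458 + 4900 = 8358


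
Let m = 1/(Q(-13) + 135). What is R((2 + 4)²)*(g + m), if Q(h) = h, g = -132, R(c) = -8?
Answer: 64412/61 ≈ 1055.9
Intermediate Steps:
m = 1/122 (m = 1/(-13 + 135) = 1/122 ≈ 0.0081967)
R((2 + 4)²)*(g + m) = -8*(-132 + 1/122) = -8*(-16103/122) = 64412/61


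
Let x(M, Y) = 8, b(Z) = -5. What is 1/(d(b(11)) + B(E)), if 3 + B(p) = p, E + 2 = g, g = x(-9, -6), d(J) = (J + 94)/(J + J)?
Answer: -10/59 ≈ -0.16949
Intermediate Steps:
d(J) = (94 + J)/(2*J) (d(J) = (94 + J)/((2*J)) = (94 + J)*(1/(2*J)) = (94 + J)/(2*J))
g = 8
E = 6 (E = -2 + 8 = 6)
B(p) = -3 + p
1/(d(b(11)) + B(E)) = 1/((1/2)*(94 - 5)/(-5) + (-3 + 6)) = 1/((1/2)*(-1/5)*89 + 3) = 1/(-89/10 + 3) = 1/(-59/10) = -10/59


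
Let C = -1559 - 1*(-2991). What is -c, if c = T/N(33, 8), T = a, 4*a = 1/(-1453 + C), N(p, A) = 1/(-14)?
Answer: -1/6 ≈ -0.16667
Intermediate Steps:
N(p, A) = -1/14
C = 1432 (C = -1559 + 2991 = 1432)
a = -1/84 (a = 1/(4*(-1453 + 1432)) = (1/4)/(-21) = (1/4)*(-1/21) = -1/84 ≈ -0.011905)
T = -1/84 ≈ -0.011905
c = 1/6 (c = -1/(84*(-1/14)) = -1/84*(-14) = 1/6 ≈ 0.16667)
-c = -1*1/6 = -1/6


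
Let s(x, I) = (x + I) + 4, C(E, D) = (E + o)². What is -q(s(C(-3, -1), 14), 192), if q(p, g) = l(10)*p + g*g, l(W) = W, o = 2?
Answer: -37054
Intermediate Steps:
C(E, D) = (2 + E)² (C(E, D) = (E + 2)² = (2 + E)²)
s(x, I) = 4 + I + x (s(x, I) = (I + x) + 4 = 4 + I + x)
q(p, g) = g² + 10*p (q(p, g) = 10*p + g*g = 10*p + g² = g² + 10*p)
-q(s(C(-3, -1), 14), 192) = -(192² + 10*(4 + 14 + (2 - 3)²)) = -(36864 + 10*(4 + 14 + (-1)²)) = -(36864 + 10*(4 + 14 + 1)) = -(36864 + 10*19) = -(36864 + 190) = -1*37054 = -37054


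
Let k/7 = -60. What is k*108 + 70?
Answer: -45290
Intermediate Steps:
k = -420 (k = 7*(-60) = -420)
k*108 + 70 = -420*108 + 70 = -45360 + 70 = -45290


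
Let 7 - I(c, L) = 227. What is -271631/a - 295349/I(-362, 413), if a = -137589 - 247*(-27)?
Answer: 387268499/288024 ≈ 1344.6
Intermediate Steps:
I(c, L) = -220 (I(c, L) = 7 - 1*227 = 7 - 227 = -220)
a = -130920 (a = -137589 - 1*(-6669) = -137589 + 6669 = -130920)
-271631/a - 295349/I(-362, 413) = -271631/(-130920) - 295349/(-220) = -271631*(-1/130920) - 295349*(-1/220) = 271631/130920 + 295349/220 = 387268499/288024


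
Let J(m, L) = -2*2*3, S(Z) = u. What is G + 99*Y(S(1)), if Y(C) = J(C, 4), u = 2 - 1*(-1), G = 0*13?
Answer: -1188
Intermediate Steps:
G = 0
u = 3 (u = 2 + 1 = 3)
S(Z) = 3
J(m, L) = -12 (J(m, L) = -4*3 = -12)
Y(C) = -12
G + 99*Y(S(1)) = 0 + 99*(-12) = 0 - 1188 = -1188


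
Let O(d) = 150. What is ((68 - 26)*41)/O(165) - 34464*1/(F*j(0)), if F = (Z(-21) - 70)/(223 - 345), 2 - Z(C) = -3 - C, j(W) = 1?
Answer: -52545259/1075 ≈ -48879.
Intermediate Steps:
Z(C) = 5 + C (Z(C) = 2 - (-3 - C) = 2 + (3 + C) = 5 + C)
F = 43/61 (F = ((5 - 21) - 70)/(223 - 345) = (-16 - 70)/(-122) = -86*(-1/122) = 43/61 ≈ 0.70492)
((68 - 26)*41)/O(165) - 34464*1/(F*j(0)) = ((68 - 26)*41)/150 - 34464/(1*(43/61)) = (42*41)*(1/150) - 34464/43/61 = 1722*(1/150) - 34464*61/43 = 287/25 - 2102304/43 = -52545259/1075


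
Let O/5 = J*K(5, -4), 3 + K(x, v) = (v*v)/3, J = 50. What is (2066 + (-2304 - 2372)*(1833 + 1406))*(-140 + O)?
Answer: -20140852340/3 ≈ -6.7136e+9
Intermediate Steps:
K(x, v) = -3 + v**2/3 (K(x, v) = -3 + (v*v)/3 = -3 + v**2*(1/3) = -3 + v**2/3)
O = 1750/3 (O = 5*(50*(-3 + (1/3)*(-4)**2)) = 5*(50*(-3 + (1/3)*16)) = 5*(50*(-3 + 16/3)) = 5*(50*(7/3)) = 5*(350/3) = 1750/3 ≈ 583.33)
(2066 + (-2304 - 2372)*(1833 + 1406))*(-140 + O) = (2066 + (-2304 - 2372)*(1833 + 1406))*(-140 + 1750/3) = (2066 - 4676*3239)*(1330/3) = (2066 - 15145564)*(1330/3) = -15143498*1330/3 = -20140852340/3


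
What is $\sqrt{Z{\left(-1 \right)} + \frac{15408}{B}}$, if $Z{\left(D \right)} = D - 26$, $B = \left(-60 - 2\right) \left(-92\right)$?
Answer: $\frac{15 i \sqrt{54901}}{713} \approx 4.9294 i$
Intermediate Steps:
$B = 5704$ ($B = \left(-62\right) \left(-92\right) = 5704$)
$Z{\left(D \right)} = -26 + D$ ($Z{\left(D \right)} = D - 26 = -26 + D$)
$\sqrt{Z{\left(-1 \right)} + \frac{15408}{B}} = \sqrt{\left(-26 - 1\right) + \frac{15408}{5704}} = \sqrt{-27 + 15408 \cdot \frac{1}{5704}} = \sqrt{-27 + \frac{1926}{713}} = \sqrt{- \frac{17325}{713}} = \frac{15 i \sqrt{54901}}{713}$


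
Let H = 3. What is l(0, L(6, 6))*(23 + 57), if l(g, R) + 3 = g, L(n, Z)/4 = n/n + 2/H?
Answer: -240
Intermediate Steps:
L(n, Z) = 20/3 (L(n, Z) = 4*(n/n + 2/3) = 4*(1 + 2*(⅓)) = 4*(1 + ⅔) = 4*(5/3) = 20/3)
l(g, R) = -3 + g
l(0, L(6, 6))*(23 + 57) = (-3 + 0)*(23 + 57) = -3*80 = -240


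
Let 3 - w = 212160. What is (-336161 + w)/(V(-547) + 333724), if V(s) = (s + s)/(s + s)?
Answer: -548318/333725 ≈ -1.6430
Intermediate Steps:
w = -212157 (w = 3 - 1*212160 = 3 - 212160 = -212157)
V(s) = 1 (V(s) = (2*s)/((2*s)) = (2*s)*(1/(2*s)) = 1)
(-336161 + w)/(V(-547) + 333724) = (-336161 - 212157)/(1 + 333724) = -548318/333725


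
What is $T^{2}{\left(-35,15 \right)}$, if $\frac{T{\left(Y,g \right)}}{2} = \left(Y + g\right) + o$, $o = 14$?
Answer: $144$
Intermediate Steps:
$T{\left(Y,g \right)} = 28 + 2 Y + 2 g$ ($T{\left(Y,g \right)} = 2 \left(\left(Y + g\right) + 14\right) = 2 \left(14 + Y + g\right) = 28 + 2 Y + 2 g$)
$T^{2}{\left(-35,15 \right)} = \left(28 + 2 \left(-35\right) + 2 \cdot 15\right)^{2} = \left(28 - 70 + 30\right)^{2} = \left(-12\right)^{2} = 144$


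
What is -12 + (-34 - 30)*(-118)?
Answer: 7540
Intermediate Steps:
-12 + (-34 - 30)*(-118) = -12 - 64*(-118) = -12 + 7552 = 7540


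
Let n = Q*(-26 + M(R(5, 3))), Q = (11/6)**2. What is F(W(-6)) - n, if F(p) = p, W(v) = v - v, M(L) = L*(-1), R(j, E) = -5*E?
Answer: 1331/36 ≈ 36.972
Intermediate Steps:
M(L) = -L
Q = 121/36 (Q = (11*(1/6))**2 = (11/6)**2 = 121/36 ≈ 3.3611)
W(v) = 0
n = -1331/36 (n = 121*(-26 - (-5)*3)/36 = 121*(-26 - 1*(-15))/36 = 121*(-26 + 15)/36 = (121/36)*(-11) = -1331/36 ≈ -36.972)
F(W(-6)) - n = 0 - 1*(-1331/36) = 0 + 1331/36 = 1331/36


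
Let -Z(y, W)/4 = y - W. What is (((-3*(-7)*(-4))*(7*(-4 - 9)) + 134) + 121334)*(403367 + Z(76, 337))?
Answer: 52214313032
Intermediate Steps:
Z(y, W) = -4*y + 4*W (Z(y, W) = -4*(y - W) = -4*y + 4*W)
(((-3*(-7)*(-4))*(7*(-4 - 9)) + 134) + 121334)*(403367 + Z(76, 337)) = (((-3*(-7)*(-4))*(7*(-4 - 9)) + 134) + 121334)*(403367 + (-4*76 + 4*337)) = (((21*(-4))*(7*(-13)) + 134) + 121334)*(403367 + (-304 + 1348)) = ((-84*(-91) + 134) + 121334)*(403367 + 1044) = ((7644 + 134) + 121334)*404411 = (7778 + 121334)*404411 = 129112*404411 = 52214313032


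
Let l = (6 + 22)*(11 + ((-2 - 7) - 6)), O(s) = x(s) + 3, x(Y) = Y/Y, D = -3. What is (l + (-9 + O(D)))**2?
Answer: 13689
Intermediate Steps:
x(Y) = 1
O(s) = 4 (O(s) = 1 + 3 = 4)
l = -112 (l = 28*(11 + (-9 - 6)) = 28*(11 - 15) = 28*(-4) = -112)
(l + (-9 + O(D)))**2 = (-112 + (-9 + 4))**2 = (-112 - 5)**2 = (-117)**2 = 13689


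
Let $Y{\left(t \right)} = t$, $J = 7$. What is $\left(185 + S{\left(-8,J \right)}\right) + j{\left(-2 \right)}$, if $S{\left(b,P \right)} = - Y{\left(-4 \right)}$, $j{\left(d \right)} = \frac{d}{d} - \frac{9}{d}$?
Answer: $\frac{389}{2} \approx 194.5$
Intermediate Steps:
$j{\left(d \right)} = 1 - \frac{9}{d}$
$S{\left(b,P \right)} = 4$ ($S{\left(b,P \right)} = \left(-1\right) \left(-4\right) = 4$)
$\left(185 + S{\left(-8,J \right)}\right) + j{\left(-2 \right)} = \left(185 + 4\right) + \frac{-9 - 2}{-2} = 189 - - \frac{11}{2} = 189 + \frac{11}{2} = \frac{389}{2}$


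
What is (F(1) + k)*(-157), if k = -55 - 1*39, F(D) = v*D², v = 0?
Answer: 14758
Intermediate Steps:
F(D) = 0 (F(D) = 0*D² = 0)
k = -94 (k = -55 - 39 = -94)
(F(1) + k)*(-157) = (0 - 94)*(-157) = -94*(-157) = 14758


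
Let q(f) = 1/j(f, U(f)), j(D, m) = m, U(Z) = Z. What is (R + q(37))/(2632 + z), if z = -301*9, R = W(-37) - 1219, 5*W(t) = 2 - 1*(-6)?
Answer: 20474/1295 ≈ 15.810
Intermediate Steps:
W(t) = 8/5 (W(t) = (2 - 1*(-6))/5 = (2 + 6)/5 = (⅕)*8 = 8/5)
R = -6087/5 (R = 8/5 - 1219 = -6087/5 ≈ -1217.4)
q(f) = 1/f
z = -2709
(R + q(37))/(2632 + z) = (-6087/5 + 1/37)/(2632 - 2709) = (-6087/5 + 1/37)/(-77) = -225214/185*(-1/77) = 20474/1295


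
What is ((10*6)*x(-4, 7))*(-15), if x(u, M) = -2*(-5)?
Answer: -9000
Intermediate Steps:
x(u, M) = 10
((10*6)*x(-4, 7))*(-15) = ((10*6)*10)*(-15) = (60*10)*(-15) = 600*(-15) = -9000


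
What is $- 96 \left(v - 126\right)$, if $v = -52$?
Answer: $17088$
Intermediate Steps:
$- 96 \left(v - 126\right) = - 96 \left(-52 - 126\right) = \left(-96\right) \left(-178\right) = 17088$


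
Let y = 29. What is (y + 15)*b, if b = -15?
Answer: -660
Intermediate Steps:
(y + 15)*b = (29 + 15)*(-15) = 44*(-15) = -660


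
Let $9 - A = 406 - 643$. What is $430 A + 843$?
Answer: $106623$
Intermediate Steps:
$A = 246$ ($A = 9 - \left(406 - 643\right) = 9 - -237 = 9 + 237 = 246$)
$430 A + 843 = 430 \cdot 246 + 843 = 105780 + 843 = 106623$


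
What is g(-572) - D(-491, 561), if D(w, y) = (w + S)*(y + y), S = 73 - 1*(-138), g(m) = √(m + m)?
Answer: 314160 + 2*I*√286 ≈ 3.1416e+5 + 33.823*I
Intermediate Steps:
g(m) = √2*√m (g(m) = √(2*m) = √2*√m)
S = 211 (S = 73 + 138 = 211)
D(w, y) = 2*y*(211 + w) (D(w, y) = (w + 211)*(y + y) = (211 + w)*(2*y) = 2*y*(211 + w))
g(-572) - D(-491, 561) = √2*√(-572) - 2*561*(211 - 491) = √2*(2*I*√143) - 2*561*(-280) = 2*I*√286 - 1*(-314160) = 2*I*√286 + 314160 = 314160 + 2*I*√286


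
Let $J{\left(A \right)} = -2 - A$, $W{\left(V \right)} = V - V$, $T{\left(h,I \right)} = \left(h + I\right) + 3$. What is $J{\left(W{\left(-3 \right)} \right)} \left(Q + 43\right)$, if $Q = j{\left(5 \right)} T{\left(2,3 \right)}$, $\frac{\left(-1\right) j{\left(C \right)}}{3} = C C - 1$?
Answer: $1066$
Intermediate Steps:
$j{\left(C \right)} = 3 - 3 C^{2}$ ($j{\left(C \right)} = - 3 \left(C C - 1\right) = - 3 \left(C^{2} - 1\right) = - 3 \left(-1 + C^{2}\right) = 3 - 3 C^{2}$)
$T{\left(h,I \right)} = 3 + I + h$ ($T{\left(h,I \right)} = \left(I + h\right) + 3 = 3 + I + h$)
$W{\left(V \right)} = 0$
$Q = -576$ ($Q = \left(3 - 3 \cdot 5^{2}\right) \left(3 + 3 + 2\right) = \left(3 - 75\right) 8 = \left(-72\right) 8 = -576$)
$J{\left(W{\left(-3 \right)} \right)} \left(Q + 43\right) = \left(-2 - 0\right) \left(-576 + 43\right) = \left(-2 + 0\right) \left(-533\right) = \left(-2\right) \left(-533\right) = 1066$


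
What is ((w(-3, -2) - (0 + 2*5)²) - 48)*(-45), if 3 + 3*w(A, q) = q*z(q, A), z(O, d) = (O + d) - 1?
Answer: 6525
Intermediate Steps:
z(O, d) = -1 + O + d
w(A, q) = -1 + q*(-1 + A + q)/3 (w(A, q) = -1 + (q*(-1 + q + A))/3 = -1 + (q*(-1 + A + q))/3 = -1 + q*(-1 + A + q)/3)
((w(-3, -2) - (0 + 2*5)²) - 48)*(-45) = (((-1 + (⅓)*(-2)*(-1 - 3 - 2)) - (0 + 2*5)²) - 48)*(-45) = (((-1 + (⅓)*(-2)*(-6)) - (0 + 10)²) - 48)*(-45) = (((-1 + 4) - 1*10²) - 48)*(-45) = ((3 - 1*100) - 48)*(-45) = ((3 - 100) - 48)*(-45) = (-97 - 48)*(-45) = -145*(-45) = 6525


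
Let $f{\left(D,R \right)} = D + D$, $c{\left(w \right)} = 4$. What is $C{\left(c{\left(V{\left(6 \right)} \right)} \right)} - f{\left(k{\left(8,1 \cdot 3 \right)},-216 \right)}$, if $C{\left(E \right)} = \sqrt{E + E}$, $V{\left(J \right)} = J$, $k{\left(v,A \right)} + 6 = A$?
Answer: $6 + 2 \sqrt{2} \approx 8.8284$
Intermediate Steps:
$k{\left(v,A \right)} = -6 + A$
$f{\left(D,R \right)} = 2 D$
$C{\left(E \right)} = \sqrt{2} \sqrt{E}$ ($C{\left(E \right)} = \sqrt{2 E} = \sqrt{2} \sqrt{E}$)
$C{\left(c{\left(V{\left(6 \right)} \right)} \right)} - f{\left(k{\left(8,1 \cdot 3 \right)},-216 \right)} = \sqrt{2} \sqrt{4} - 2 \left(-6 + 1 \cdot 3\right) = \sqrt{2} \cdot 2 - 2 \left(-6 + 3\right) = 2 \sqrt{2} - 2 \left(-3\right) = 2 \sqrt{2} - -6 = 2 \sqrt{2} + 6 = 6 + 2 \sqrt{2}$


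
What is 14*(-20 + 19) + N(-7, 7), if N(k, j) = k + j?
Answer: -14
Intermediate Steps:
N(k, j) = j + k
14*(-20 + 19) + N(-7, 7) = 14*(-20 + 19) + (7 - 7) = 14*(-1) + 0 = -14 + 0 = -14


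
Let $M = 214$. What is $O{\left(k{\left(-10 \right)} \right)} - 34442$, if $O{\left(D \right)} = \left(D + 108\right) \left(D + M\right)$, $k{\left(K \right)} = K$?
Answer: $-14450$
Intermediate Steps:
$O{\left(D \right)} = \left(108 + D\right) \left(214 + D\right)$ ($O{\left(D \right)} = \left(D + 108\right) \left(D + 214\right) = \left(108 + D\right) \left(214 + D\right)$)
$O{\left(k{\left(-10 \right)} \right)} - 34442 = \left(23112 + \left(-10\right)^{2} + 322 \left(-10\right)\right) - 34442 = \left(23112 + 100 - 3220\right) - 34442 = 19992 - 34442 = -14450$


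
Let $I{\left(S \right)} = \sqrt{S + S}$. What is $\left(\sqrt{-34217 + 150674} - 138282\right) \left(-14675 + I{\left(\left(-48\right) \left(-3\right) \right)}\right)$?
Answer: $\left(14675 - 12 \sqrt{2}\right) \left(138282 - \sqrt{116457}\right) \approx 2.0219 \cdot 10^{9}$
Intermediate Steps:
$I{\left(S \right)} = \sqrt{2} \sqrt{S}$ ($I{\left(S \right)} = \sqrt{2 S} = \sqrt{2} \sqrt{S}$)
$\left(\sqrt{-34217 + 150674} - 138282\right) \left(-14675 + I{\left(\left(-48\right) \left(-3\right) \right)}\right) = \left(\sqrt{-34217 + 150674} - 138282\right) \left(-14675 + \sqrt{2} \sqrt{\left(-48\right) \left(-3\right)}\right) = \left(\sqrt{116457} - 138282\right) \left(-14675 + \sqrt{2} \sqrt{144}\right) = \left(-138282 + \sqrt{116457}\right) \left(-14675 + \sqrt{2} \cdot 12\right) = \left(-138282 + \sqrt{116457}\right) \left(-14675 + 12 \sqrt{2}\right)$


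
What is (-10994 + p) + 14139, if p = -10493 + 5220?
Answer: -2128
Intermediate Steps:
p = -5273
(-10994 + p) + 14139 = (-10994 - 5273) + 14139 = -16267 + 14139 = -2128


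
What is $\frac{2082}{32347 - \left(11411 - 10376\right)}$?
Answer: $\frac{1041}{15656} \approx 0.066492$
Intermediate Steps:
$\frac{2082}{32347 - \left(11411 - 10376\right)} = \frac{2082}{32347 - 1035} = \frac{2082}{31312} = 2082 \cdot \frac{1}{31312} = \frac{1041}{15656}$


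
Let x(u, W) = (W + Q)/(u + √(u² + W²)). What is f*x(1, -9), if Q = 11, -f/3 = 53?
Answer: 106/27 - 106*√82/27 ≈ -31.625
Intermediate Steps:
f = -159 (f = -3*53 = -159)
x(u, W) = (11 + W)/(u + √(W² + u²)) (x(u, W) = (W + 11)/(u + √(u² + W²)) = (11 + W)/(u + √(W² + u²)))
f*x(1, -9) = -159*(11 - 9)/(1 + √((-9)² + 1²)) = -159*2/(1 + √(81 + 1)) = -159*2/(1 + √82) = -318/(1 + √82)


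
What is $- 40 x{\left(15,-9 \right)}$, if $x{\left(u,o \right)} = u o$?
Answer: $5400$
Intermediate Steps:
$x{\left(u,o \right)} = o u$
$- 40 x{\left(15,-9 \right)} = - 40 \left(\left(-9\right) 15\right) = \left(-40\right) \left(-135\right) = 5400$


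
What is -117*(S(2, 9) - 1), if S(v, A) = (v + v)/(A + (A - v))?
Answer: 351/4 ≈ 87.750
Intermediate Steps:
S(v, A) = 2*v/(-v + 2*A) (S(v, A) = (2*v)/(-v + 2*A) = 2*v/(-v + 2*A))
-117*(S(2, 9) - 1) = -117*(2*2/(-1*2 + 2*9) - 1) = -117*(2*2/(-2 + 18) - 1) = -117*(2*2/16 - 1) = -117*(2*2*(1/16) - 1) = -117*(1/4 - 1) = -117*(-3/4) = 351/4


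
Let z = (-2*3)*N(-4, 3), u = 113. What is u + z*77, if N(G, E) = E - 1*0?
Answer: -1273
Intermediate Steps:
N(G, E) = E (N(G, E) = E + 0 = E)
z = -18 (z = -2*3*3 = -6*3 = -18)
u + z*77 = 113 - 18*77 = 113 - 1386 = -1273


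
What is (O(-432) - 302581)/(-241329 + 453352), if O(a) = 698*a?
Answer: -604117/212023 ≈ -2.8493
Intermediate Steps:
(O(-432) - 302581)/(-241329 + 453352) = (698*(-432) - 302581)/(-241329 + 453352) = (-301536 - 302581)/212023 = -604117*1/212023 = -604117/212023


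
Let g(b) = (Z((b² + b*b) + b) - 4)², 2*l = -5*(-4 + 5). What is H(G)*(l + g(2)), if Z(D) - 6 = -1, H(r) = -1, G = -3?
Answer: 3/2 ≈ 1.5000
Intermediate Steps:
l = -5/2 (l = (-5*(-4 + 5))/2 = (-5*1)/2 = (½)*(-5) = -5/2 ≈ -2.5000)
Z(D) = 5 (Z(D) = 6 - 1 = 5)
g(b) = 1 (g(b) = (5 - 4)² = 1² = 1)
H(G)*(l + g(2)) = -(-5/2 + 1) = -1*(-3/2) = 3/2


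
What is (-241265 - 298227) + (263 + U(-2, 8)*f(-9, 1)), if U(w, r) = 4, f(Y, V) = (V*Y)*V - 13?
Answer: -539317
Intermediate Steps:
f(Y, V) = -13 + Y*V² (f(Y, V) = Y*V² - 13 = -13 + Y*V²)
(-241265 - 298227) + (263 + U(-2, 8)*f(-9, 1)) = (-241265 - 298227) + (263 + 4*(-13 - 9*1²)) = -539492 + (263 + 4*(-13 - 9*1)) = -539492 + (263 + 4*(-13 - 9)) = -539492 + (263 + 4*(-22)) = -539492 + (263 - 88) = -539492 + 175 = -539317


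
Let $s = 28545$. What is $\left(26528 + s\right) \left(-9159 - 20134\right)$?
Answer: $-1613253389$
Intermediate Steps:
$\left(26528 + s\right) \left(-9159 - 20134\right) = \left(26528 + 28545\right) \left(-9159 - 20134\right) = 55073 \left(-29293\right) = -1613253389$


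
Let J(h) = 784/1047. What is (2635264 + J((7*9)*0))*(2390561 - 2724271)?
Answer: -920746666692320/1047 ≈ -8.7941e+11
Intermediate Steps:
J(h) = 784/1047 (J(h) = 784*(1/1047) = 784/1047)
(2635264 + J((7*9)*0))*(2390561 - 2724271) = (2635264 + 784/1047)*(2390561 - 2724271) = (2759122192/1047)*(-333710) = -920746666692320/1047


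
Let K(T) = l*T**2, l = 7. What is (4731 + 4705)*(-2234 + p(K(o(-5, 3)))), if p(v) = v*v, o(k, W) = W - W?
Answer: -21080024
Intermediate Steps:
o(k, W) = 0
K(T) = 7*T**2
p(v) = v**2
(4731 + 4705)*(-2234 + p(K(o(-5, 3)))) = (4731 + 4705)*(-2234 + (7*0**2)**2) = 9436*(-2234 + (7*0)**2) = 9436*(-2234 + 0**2) = 9436*(-2234 + 0) = 9436*(-2234) = -21080024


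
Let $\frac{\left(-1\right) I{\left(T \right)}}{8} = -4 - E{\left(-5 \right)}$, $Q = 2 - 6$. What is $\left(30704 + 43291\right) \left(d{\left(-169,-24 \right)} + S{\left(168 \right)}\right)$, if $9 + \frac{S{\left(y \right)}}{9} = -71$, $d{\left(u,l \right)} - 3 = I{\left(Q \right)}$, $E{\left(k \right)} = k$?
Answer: $-53646375$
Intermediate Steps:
$Q = -4$ ($Q = 2 - 6 = -4$)
$I{\left(T \right)} = -8$ ($I{\left(T \right)} = - 8 \left(-4 - -5\right) = - 8 \left(-4 + 5\right) = \left(-8\right) 1 = -8$)
$d{\left(u,l \right)} = -5$ ($d{\left(u,l \right)} = 3 - 8 = -5$)
$S{\left(y \right)} = -720$ ($S{\left(y \right)} = -81 + 9 \left(-71\right) = -81 - 639 = -720$)
$\left(30704 + 43291\right) \left(d{\left(-169,-24 \right)} + S{\left(168 \right)}\right) = \left(30704 + 43291\right) \left(-5 - 720\right) = 73995 \left(-725\right) = -53646375$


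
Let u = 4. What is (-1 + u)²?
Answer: 9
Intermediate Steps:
(-1 + u)² = (-1 + 4)² = 3² = 9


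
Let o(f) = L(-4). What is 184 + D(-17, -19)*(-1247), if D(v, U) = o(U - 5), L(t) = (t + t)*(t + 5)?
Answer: 10160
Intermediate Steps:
L(t) = 2*t*(5 + t) (L(t) = (2*t)*(5 + t) = 2*t*(5 + t))
o(f) = -8 (o(f) = 2*(-4)*(5 - 4) = 2*(-4)*1 = -8)
D(v, U) = -8
184 + D(-17, -19)*(-1247) = 184 - 8*(-1247) = 184 + 9976 = 10160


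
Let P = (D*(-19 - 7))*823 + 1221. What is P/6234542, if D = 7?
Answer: -148565/6234542 ≈ -0.023829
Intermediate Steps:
P = -148565 (P = (7*(-19 - 7))*823 + 1221 = (7*(-26))*823 + 1221 = -182*823 + 1221 = -149786 + 1221 = -148565)
P/6234542 = -148565/6234542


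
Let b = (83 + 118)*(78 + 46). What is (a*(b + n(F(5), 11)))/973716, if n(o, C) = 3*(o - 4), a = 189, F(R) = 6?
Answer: 785295/162286 ≈ 4.8390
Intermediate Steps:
n(o, C) = -12 + 3*o (n(o, C) = 3*(-4 + o) = -12 + 3*o)
b = 24924 (b = 201*124 = 24924)
(a*(b + n(F(5), 11)))/973716 = (189*(24924 + (-12 + 3*6)))/973716 = (189*(24924 + (-12 + 18)))*(1/973716) = (189*(24924 + 6))*(1/973716) = (189*24930)*(1/973716) = 4711770*(1/973716) = 785295/162286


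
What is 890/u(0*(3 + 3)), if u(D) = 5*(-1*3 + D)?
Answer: -178/3 ≈ -59.333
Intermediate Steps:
u(D) = -15 + 5*D (u(D) = 5*(-3 + D) = -15 + 5*D)
890/u(0*(3 + 3)) = 890/(-15 + 5*(0*(3 + 3))) = 890/(-15 + 5*(0*6)) = 890/(-15 + 5*0) = 890/(-15 + 0) = 890/(-15) = 890*(-1/15) = -178/3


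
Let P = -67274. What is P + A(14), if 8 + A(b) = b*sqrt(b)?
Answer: -67282 + 14*sqrt(14) ≈ -67230.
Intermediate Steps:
A(b) = -8 + b**(3/2) (A(b) = -8 + b*sqrt(b) = -8 + b**(3/2))
P + A(14) = -67274 + (-8 + 14**(3/2)) = -67274 + (-8 + 14*sqrt(14)) = -67282 + 14*sqrt(14)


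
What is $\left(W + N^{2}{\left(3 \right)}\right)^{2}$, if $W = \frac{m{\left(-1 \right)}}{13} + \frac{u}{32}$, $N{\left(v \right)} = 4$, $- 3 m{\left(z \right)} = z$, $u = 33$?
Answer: $\frac{453136369}{1557504} \approx 290.94$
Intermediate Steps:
$m{\left(z \right)} = - \frac{z}{3}$
$W = \frac{1319}{1248}$ ($W = \frac{\left(- \frac{1}{3}\right) \left(-1\right)}{13} + \frac{33}{32} = \frac{1}{3} \cdot \frac{1}{13} + 33 \cdot \frac{1}{32} = \frac{1}{39} + \frac{33}{32} = \frac{1319}{1248} \approx 1.0569$)
$\left(W + N^{2}{\left(3 \right)}\right)^{2} = \left(\frac{1319}{1248} + 4^{2}\right)^{2} = \left(\frac{1319}{1248} + 16\right)^{2} = \left(\frac{21287}{1248}\right)^{2} = \frac{453136369}{1557504}$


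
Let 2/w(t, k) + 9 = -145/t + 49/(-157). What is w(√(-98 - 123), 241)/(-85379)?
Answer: 314*√221/(85379*(-22765*I + 1462*√221)) ≈ 1.1995e-6 + 1.2564e-6*I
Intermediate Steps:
w(t, k) = 2/(-1462/157 - 145/t) (w(t, k) = 2/(-9 + (-145/t + 49/(-157))) = 2/(-9 + (-145/t + 49*(-1/157))) = 2/(-9 + (-145/t - 49/157)) = 2/(-9 + (-49/157 - 145/t)) = 2/(-1462/157 - 145/t))
w(√(-98 - 123), 241)/(-85379) = -314*√(-98 - 123)/(22765 + 1462*√(-98 - 123))/(-85379) = -314*√(-221)/(22765 + 1462*√(-221))*(-1/85379) = -314*I*√221/(22765 + 1462*(I*√221))*(-1/85379) = -314*I*√221/(22765 + 1462*I*√221)*(-1/85379) = 314*I*√221/(85379*(22765 + 1462*I*√221))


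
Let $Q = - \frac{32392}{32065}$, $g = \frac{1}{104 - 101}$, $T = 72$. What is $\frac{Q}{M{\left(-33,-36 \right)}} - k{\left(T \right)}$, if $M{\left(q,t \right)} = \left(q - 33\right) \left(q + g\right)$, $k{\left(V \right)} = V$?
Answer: $- \frac{1244386618}{17283035} \approx -72.0$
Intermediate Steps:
$g = \frac{1}{3} \approx 0.33333$
$M{\left(q,t \right)} = \left(-33 + q\right) \left(\frac{1}{3} + q\right)$ ($M{\left(q,t \right)} = \left(q - 33\right) \left(q + \frac{1}{3}\right) = \left(-33 + q\right) \left(\frac{1}{3} + q\right)$)
$Q = - \frac{32392}{32065}$ ($Q = \left(-32392\right) \frac{1}{32065} = - \frac{32392}{32065} \approx -1.0102$)
$\frac{Q}{M{\left(-33,-36 \right)}} - k{\left(T \right)} = - \frac{32392}{32065 \left(-11 + \left(-33\right)^{2} - -1078\right)} - 72 = - \frac{32392}{32065 \left(-11 + 1089 + 1078\right)} - 72 = - \frac{32392}{32065 \cdot 2156} - 72 = \left(- \frac{32392}{32065}\right) \frac{1}{2156} - 72 = - \frac{8098}{17283035} - 72 = - \frac{1244386618}{17283035}$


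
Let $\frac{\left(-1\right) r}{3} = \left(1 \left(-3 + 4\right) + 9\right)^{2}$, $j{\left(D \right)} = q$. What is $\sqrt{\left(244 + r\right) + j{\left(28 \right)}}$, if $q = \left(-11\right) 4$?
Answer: $10 i \approx 10.0 i$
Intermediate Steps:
$q = -44$
$j{\left(D \right)} = -44$
$r = -300$ ($r = - 3 \left(1 \left(-3 + 4\right) + 9\right)^{2} = - 3 \left(1 \cdot 1 + 9\right)^{2} = - 3 \left(1 + 9\right)^{2} = - 3 \cdot 10^{2} = \left(-3\right) 100 = -300$)
$\sqrt{\left(244 + r\right) + j{\left(28 \right)}} = \sqrt{\left(244 - 300\right) - 44} = \sqrt{-56 - 44} = \sqrt{-100} = 10 i$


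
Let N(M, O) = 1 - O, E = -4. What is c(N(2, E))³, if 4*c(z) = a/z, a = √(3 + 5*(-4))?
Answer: -17*I*√17/8000 ≈ -0.0087616*I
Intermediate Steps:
a = I*√17 (a = √(3 - 20) = √(-17) = I*√17 ≈ 4.1231*I)
c(z) = I*√17/(4*z) (c(z) = ((I*√17)/z)/4 = (I*√17/z)/4 = I*√17/(4*z))
c(N(2, E))³ = (I*√17/(4*(1 - 1*(-4))))³ = (I*√17/(4*(1 + 4)))³ = ((¼)*I*√17/5)³ = ((¼)*I*√17*(⅕))³ = (I*√17/20)³ = -17*I*√17/8000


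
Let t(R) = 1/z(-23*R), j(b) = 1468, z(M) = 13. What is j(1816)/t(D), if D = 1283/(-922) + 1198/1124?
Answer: 19084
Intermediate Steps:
D = -42192/129541 (D = 1283*(-1/922) + 1198*(1/1124) = -1283/922 + 599/562 = -42192/129541 ≈ -0.32570)
t(R) = 1/13
j(1816)/t(D) = 1468/(1/13) = 1468*13 = 19084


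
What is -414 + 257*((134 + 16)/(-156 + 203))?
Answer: 19092/47 ≈ 406.21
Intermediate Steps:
-414 + 257*((134 + 16)/(-156 + 203)) = -414 + 257*(150/47) = -414 + 38550/47 = 19092/47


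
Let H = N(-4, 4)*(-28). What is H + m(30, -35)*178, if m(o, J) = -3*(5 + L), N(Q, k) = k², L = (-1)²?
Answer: -3652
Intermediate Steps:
L = 1
m(o, J) = -18 (m(o, J) = -3*(5 + 1) = -3*6 = -18)
H = -448 (H = 4²*(-28) = 16*(-28) = -448)
H + m(30, -35)*178 = -448 - 18*178 = -448 - 3204 = -3652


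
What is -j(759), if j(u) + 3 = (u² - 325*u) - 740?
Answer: -328663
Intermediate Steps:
j(u) = -743 + u² - 325*u (j(u) = -3 + ((u² - 325*u) - 740) = -3 + (-740 + u² - 325*u) = -743 + u² - 325*u)
-j(759) = -(-743 + 759² - 325*759) = -(-743 + 576081 - 246675) = -1*328663 = -328663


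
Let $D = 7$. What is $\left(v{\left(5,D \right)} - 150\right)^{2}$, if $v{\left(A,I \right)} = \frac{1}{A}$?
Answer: $\frac{561001}{25} \approx 22440.0$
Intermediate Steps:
$\left(v{\left(5,D \right)} - 150\right)^{2} = \left(\frac{1}{5} - 150\right)^{2} = \left(- \frac{749}{5}\right)^{2} = \frac{561001}{25}$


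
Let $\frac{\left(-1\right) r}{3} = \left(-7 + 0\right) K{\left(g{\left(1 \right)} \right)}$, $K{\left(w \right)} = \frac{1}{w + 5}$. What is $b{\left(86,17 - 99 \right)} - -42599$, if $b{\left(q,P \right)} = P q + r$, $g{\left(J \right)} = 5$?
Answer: $\frac{355491}{10} \approx 35549.0$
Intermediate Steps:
$K{\left(w \right)} = \frac{1}{5 + w}$
$r = \frac{21}{10}$ ($r = - 3 \frac{-7 + 0}{5 + 5} = - 3 \left(- \frac{7}{10}\right) = - 3 \left(\left(-7\right) \frac{1}{10}\right) = \left(-3\right) \left(- \frac{7}{10}\right) = \frac{21}{10} \approx 2.1$)
$b{\left(q,P \right)} = \frac{21}{10} + P q$ ($b{\left(q,P \right)} = P q + \frac{21}{10} = \frac{21}{10} + P q$)
$b{\left(86,17 - 99 \right)} - -42599 = \left(\frac{21}{10} + \left(17 - 99\right) 86\right) - -42599 = \left(\frac{21}{10} - 7052\right) + 42599 = - \frac{70499}{10} + 42599 = \frac{355491}{10}$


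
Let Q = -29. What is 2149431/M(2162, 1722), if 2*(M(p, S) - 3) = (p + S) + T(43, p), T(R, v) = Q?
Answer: 1432954/1287 ≈ 1113.4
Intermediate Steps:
T(R, v) = -29
M(p, S) = -23/2 + S/2 + p/2 (M(p, S) = 3 + ((p + S) - 29)/2 = 3 + ((S + p) - 29)/2 = 3 + (-29 + S + p)/2 = 3 + (-29/2 + S/2 + p/2) = -23/2 + S/2 + p/2)
2149431/M(2162, 1722) = 2149431/(-23/2 + (½)*1722 + (½)*2162) = 2149431/(-23/2 + 861 + 1081) = 2149431/(3861/2) = 2149431*(2/3861) = 1432954/1287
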